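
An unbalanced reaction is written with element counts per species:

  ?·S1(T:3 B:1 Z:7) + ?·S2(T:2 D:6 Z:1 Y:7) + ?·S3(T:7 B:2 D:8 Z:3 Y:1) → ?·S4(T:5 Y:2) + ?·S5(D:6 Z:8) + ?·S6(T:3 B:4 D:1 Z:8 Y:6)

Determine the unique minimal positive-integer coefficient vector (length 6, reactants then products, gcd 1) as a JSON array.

T: 6·3+3·2+1·7 = 31 | 5·5+4·0+2·3 = 31
B: 6·1+3·0+1·2 = 8 | 5·0+4·0+2·4 = 8
D: 6·0+3·6+1·8 = 26 | 5·0+4·6+2·1 = 26
Z: 6·7+3·1+1·3 = 48 | 5·0+4·8+2·8 = 48
Y: 6·0+3·7+1·1 = 22 | 5·2+4·0+2·6 = 22
gcd(6,3,1,5,4,2) = 1

Coefficients: [6, 3, 1, 5, 4, 2]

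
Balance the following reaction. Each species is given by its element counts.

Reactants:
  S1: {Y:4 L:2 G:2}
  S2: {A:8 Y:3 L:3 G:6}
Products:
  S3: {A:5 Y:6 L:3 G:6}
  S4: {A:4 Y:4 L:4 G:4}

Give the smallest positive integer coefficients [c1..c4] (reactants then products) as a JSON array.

Coefficients: [6, 4, 4, 3]

A: 6·0+4·8 = 32 | 4·5+3·4 = 32
Y: 6·4+4·3 = 36 | 4·6+3·4 = 36
L: 6·2+4·3 = 24 | 4·3+3·4 = 24
G: 6·2+4·6 = 36 | 4·6+3·4 = 36
gcd(6,4,4,3) = 1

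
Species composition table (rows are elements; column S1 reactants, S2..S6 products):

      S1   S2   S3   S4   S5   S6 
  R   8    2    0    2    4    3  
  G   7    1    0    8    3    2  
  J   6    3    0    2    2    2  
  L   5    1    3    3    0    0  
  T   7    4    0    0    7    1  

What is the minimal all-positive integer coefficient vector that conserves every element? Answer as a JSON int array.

Coefficients: [4, 2, 5, 1, 2, 6]

R: 4·8 = 32 | 2·2+5·0+1·2+2·4+6·3 = 32
G: 4·7 = 28 | 2·1+5·0+1·8+2·3+6·2 = 28
J: 4·6 = 24 | 2·3+5·0+1·2+2·2+6·2 = 24
L: 4·5 = 20 | 2·1+5·3+1·3+2·0+6·0 = 20
T: 4·7 = 28 | 2·4+5·0+1·0+2·7+6·1 = 28
gcd(4,2,5,1,2,6) = 1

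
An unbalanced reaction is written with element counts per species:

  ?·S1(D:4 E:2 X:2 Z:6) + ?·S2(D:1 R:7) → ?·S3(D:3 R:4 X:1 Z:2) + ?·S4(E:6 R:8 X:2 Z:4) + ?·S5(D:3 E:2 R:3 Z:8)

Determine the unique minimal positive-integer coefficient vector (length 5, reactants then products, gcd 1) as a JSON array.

D: 4·4+5·1 = 21 | 6·3+1·0+1·3 = 21
E: 4·2+5·0 = 8 | 6·0+1·6+1·2 = 8
R: 4·0+5·7 = 35 | 6·4+1·8+1·3 = 35
X: 4·2+5·0 = 8 | 6·1+1·2+1·0 = 8
Z: 4·6+5·0 = 24 | 6·2+1·4+1·8 = 24
gcd(4,5,6,1,1) = 1

Coefficients: [4, 5, 6, 1, 1]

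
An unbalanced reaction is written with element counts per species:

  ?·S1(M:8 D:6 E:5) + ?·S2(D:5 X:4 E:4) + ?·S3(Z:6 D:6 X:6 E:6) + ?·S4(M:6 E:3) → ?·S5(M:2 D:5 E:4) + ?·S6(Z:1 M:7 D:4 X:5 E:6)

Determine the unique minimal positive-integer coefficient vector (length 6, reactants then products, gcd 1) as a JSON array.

Z: 3·0+6·0+1·6+5·0 = 6 | 6·0+6·1 = 6
M: 3·8+6·0+1·0+5·6 = 54 | 6·2+6·7 = 54
D: 3·6+6·5+1·6+5·0 = 54 | 6·5+6·4 = 54
X: 3·0+6·4+1·6+5·0 = 30 | 6·0+6·5 = 30
E: 3·5+6·4+1·6+5·3 = 60 | 6·4+6·6 = 60
gcd(3,6,1,5,6,6) = 1

Coefficients: [3, 6, 1, 5, 6, 6]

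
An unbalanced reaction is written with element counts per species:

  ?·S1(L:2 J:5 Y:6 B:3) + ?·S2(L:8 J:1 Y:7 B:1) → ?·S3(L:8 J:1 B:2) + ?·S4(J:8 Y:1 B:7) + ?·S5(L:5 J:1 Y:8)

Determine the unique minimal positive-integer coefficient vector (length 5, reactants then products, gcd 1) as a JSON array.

Coefficients: [2, 3, 1, 1, 4]

L: 2·2+3·8 = 28 | 1·8+1·0+4·5 = 28
J: 2·5+3·1 = 13 | 1·1+1·8+4·1 = 13
Y: 2·6+3·7 = 33 | 1·0+1·1+4·8 = 33
B: 2·3+3·1 = 9 | 1·2+1·7+4·0 = 9
gcd(2,3,1,1,4) = 1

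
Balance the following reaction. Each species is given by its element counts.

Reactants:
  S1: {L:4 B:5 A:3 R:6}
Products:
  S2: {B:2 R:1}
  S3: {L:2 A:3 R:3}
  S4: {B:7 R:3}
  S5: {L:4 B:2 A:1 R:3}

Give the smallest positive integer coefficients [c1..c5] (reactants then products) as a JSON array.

Coefficients: [5, 6, 4, 1, 3]

L: 5·4 = 20 | 6·0+4·2+1·0+3·4 = 20
B: 5·5 = 25 | 6·2+4·0+1·7+3·2 = 25
A: 5·3 = 15 | 6·0+4·3+1·0+3·1 = 15
R: 5·6 = 30 | 6·1+4·3+1·3+3·3 = 30
gcd(5,6,4,1,3) = 1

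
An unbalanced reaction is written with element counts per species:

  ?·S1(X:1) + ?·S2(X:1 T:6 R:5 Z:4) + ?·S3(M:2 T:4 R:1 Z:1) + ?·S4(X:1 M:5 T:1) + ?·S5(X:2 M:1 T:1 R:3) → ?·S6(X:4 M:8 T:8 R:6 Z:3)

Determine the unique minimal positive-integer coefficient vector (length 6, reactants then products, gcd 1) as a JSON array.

Coefficients: [3, 3, 3, 6, 4, 5]

X: 3·1+3·1+3·0+6·1+4·2 = 20 | 5·4 = 20
M: 3·0+3·0+3·2+6·5+4·1 = 40 | 5·8 = 40
T: 3·0+3·6+3·4+6·1+4·1 = 40 | 5·8 = 40
R: 3·0+3·5+3·1+6·0+4·3 = 30 | 5·6 = 30
Z: 3·0+3·4+3·1+6·0+4·0 = 15 | 5·3 = 15
gcd(3,3,3,6,4,5) = 1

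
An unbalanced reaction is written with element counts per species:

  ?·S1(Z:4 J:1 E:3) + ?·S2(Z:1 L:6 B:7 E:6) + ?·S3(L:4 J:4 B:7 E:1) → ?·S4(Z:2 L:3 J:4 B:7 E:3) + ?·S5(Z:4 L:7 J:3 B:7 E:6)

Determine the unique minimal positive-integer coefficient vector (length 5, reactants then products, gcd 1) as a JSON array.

Z: 5·4+2·1+6·0 = 22 | 5·2+3·4 = 22
L: 5·0+2·6+6·4 = 36 | 5·3+3·7 = 36
J: 5·1+2·0+6·4 = 29 | 5·4+3·3 = 29
B: 5·0+2·7+6·7 = 56 | 5·7+3·7 = 56
E: 5·3+2·6+6·1 = 33 | 5·3+3·6 = 33
gcd(5,2,6,5,3) = 1

Coefficients: [5, 2, 6, 5, 3]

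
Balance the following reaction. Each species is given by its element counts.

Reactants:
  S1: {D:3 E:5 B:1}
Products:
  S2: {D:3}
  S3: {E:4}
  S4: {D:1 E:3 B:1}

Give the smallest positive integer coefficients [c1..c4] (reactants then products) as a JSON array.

D: 6·3 = 18 | 4·3+3·0+6·1 = 18
E: 6·5 = 30 | 4·0+3·4+6·3 = 30
B: 6·1 = 6 | 4·0+3·0+6·1 = 6
gcd(6,4,3,6) = 1

Coefficients: [6, 4, 3, 6]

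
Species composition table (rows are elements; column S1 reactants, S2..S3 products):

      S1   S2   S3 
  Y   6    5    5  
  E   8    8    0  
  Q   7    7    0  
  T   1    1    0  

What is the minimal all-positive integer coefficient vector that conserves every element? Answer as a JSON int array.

Coefficients: [5, 5, 1]

Y: 5·6 = 30 | 5·5+1·5 = 30
E: 5·8 = 40 | 5·8+1·0 = 40
Q: 5·7 = 35 | 5·7+1·0 = 35
T: 5·1 = 5 | 5·1+1·0 = 5
gcd(5,5,1) = 1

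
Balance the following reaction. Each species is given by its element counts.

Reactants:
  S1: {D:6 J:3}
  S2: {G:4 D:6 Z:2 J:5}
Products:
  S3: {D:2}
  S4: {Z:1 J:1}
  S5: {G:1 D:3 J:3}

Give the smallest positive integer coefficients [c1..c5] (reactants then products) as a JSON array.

Coefficients: [3, 1, 6, 2, 4]

G: 3·0+1·4 = 4 | 6·0+2·0+4·1 = 4
D: 3·6+1·6 = 24 | 6·2+2·0+4·3 = 24
Z: 3·0+1·2 = 2 | 6·0+2·1+4·0 = 2
J: 3·3+1·5 = 14 | 6·0+2·1+4·3 = 14
gcd(3,1,6,2,4) = 1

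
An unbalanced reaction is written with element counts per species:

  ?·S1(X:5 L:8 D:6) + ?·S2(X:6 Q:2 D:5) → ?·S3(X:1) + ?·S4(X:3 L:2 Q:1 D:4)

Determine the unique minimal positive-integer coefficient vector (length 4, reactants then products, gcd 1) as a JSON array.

Coefficients: [1, 2, 5, 4]

X: 1·5+2·6 = 17 | 5·1+4·3 = 17
L: 1·8+2·0 = 8 | 5·0+4·2 = 8
Q: 1·0+2·2 = 4 | 5·0+4·1 = 4
D: 1·6+2·5 = 16 | 5·0+4·4 = 16
gcd(1,2,5,4) = 1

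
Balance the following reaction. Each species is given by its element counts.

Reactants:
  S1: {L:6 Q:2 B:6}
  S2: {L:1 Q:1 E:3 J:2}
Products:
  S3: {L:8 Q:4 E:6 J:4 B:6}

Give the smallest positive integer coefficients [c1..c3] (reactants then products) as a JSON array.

Coefficients: [1, 2, 1]

L: 1·6+2·1 = 8 | 1·8 = 8
Q: 1·2+2·1 = 4 | 1·4 = 4
E: 1·0+2·3 = 6 | 1·6 = 6
J: 1·0+2·2 = 4 | 1·4 = 4
B: 1·6+2·0 = 6 | 1·6 = 6
gcd(1,2,1) = 1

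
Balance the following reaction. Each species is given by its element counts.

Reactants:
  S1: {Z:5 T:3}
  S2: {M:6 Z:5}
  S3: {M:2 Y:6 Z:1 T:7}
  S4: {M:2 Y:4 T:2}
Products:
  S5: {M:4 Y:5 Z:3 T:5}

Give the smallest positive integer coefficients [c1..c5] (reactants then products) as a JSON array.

M: 1·0+2·6+3·2+3·2 = 24 | 6·4 = 24
Y: 1·0+2·0+3·6+3·4 = 30 | 6·5 = 30
Z: 1·5+2·5+3·1+3·0 = 18 | 6·3 = 18
T: 1·3+2·0+3·7+3·2 = 30 | 6·5 = 30
gcd(1,2,3,3,6) = 1

Coefficients: [1, 2, 3, 3, 6]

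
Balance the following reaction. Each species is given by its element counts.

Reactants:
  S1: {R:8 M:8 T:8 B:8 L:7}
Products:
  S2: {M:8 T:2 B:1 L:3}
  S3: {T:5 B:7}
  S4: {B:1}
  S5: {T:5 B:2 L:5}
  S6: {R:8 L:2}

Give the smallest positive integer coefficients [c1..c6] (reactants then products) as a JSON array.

R: 5·8 = 40 | 5·0+4·0+3·0+2·0+5·8 = 40
M: 5·8 = 40 | 5·8+4·0+3·0+2·0+5·0 = 40
T: 5·8 = 40 | 5·2+4·5+3·0+2·5+5·0 = 40
B: 5·8 = 40 | 5·1+4·7+3·1+2·2+5·0 = 40
L: 5·7 = 35 | 5·3+4·0+3·0+2·5+5·2 = 35
gcd(5,5,4,3,2,5) = 1

Coefficients: [5, 5, 4, 3, 2, 5]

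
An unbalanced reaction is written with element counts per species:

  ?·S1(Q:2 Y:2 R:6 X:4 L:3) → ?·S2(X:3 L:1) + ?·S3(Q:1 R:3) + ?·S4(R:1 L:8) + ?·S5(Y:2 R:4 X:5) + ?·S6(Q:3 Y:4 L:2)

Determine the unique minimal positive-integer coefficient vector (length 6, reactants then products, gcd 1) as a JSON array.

Coefficients: [4, 2, 5, 1, 2, 1]

Q: 4·2 = 8 | 2·0+5·1+1·0+2·0+1·3 = 8
Y: 4·2 = 8 | 2·0+5·0+1·0+2·2+1·4 = 8
R: 4·6 = 24 | 2·0+5·3+1·1+2·4+1·0 = 24
X: 4·4 = 16 | 2·3+5·0+1·0+2·5+1·0 = 16
L: 4·3 = 12 | 2·1+5·0+1·8+2·0+1·2 = 12
gcd(4,2,5,1,2,1) = 1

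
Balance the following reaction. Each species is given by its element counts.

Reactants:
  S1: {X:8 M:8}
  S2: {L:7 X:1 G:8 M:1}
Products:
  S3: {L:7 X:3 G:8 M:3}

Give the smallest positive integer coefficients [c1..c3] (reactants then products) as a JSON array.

L: 1·0+4·7 = 28 | 4·7 = 28
X: 1·8+4·1 = 12 | 4·3 = 12
G: 1·0+4·8 = 32 | 4·8 = 32
M: 1·8+4·1 = 12 | 4·3 = 12
gcd(1,4,4) = 1

Coefficients: [1, 4, 4]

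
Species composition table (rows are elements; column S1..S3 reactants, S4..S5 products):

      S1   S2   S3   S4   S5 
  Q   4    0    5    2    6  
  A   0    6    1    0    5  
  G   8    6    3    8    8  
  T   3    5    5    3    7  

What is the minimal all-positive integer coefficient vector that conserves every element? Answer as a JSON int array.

Coefficients: [6, 3, 2, 5, 4]

Q: 6·4+3·0+2·5 = 34 | 5·2+4·6 = 34
A: 6·0+3·6+2·1 = 20 | 5·0+4·5 = 20
G: 6·8+3·6+2·3 = 72 | 5·8+4·8 = 72
T: 6·3+3·5+2·5 = 43 | 5·3+4·7 = 43
gcd(6,3,2,5,4) = 1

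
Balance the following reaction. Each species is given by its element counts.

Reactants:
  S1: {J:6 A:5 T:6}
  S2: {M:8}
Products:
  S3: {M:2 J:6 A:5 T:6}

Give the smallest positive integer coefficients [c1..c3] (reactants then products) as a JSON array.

Coefficients: [4, 1, 4]

M: 4·0+1·8 = 8 | 4·2 = 8
J: 4·6+1·0 = 24 | 4·6 = 24
A: 4·5+1·0 = 20 | 4·5 = 20
T: 4·6+1·0 = 24 | 4·6 = 24
gcd(4,1,4) = 1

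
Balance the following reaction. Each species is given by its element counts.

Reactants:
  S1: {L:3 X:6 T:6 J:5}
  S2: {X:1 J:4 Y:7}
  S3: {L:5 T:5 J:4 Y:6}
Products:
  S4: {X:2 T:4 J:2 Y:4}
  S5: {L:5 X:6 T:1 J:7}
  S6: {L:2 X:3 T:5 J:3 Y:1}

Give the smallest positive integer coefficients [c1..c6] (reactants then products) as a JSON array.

L: 5·3+1·0+1·5 = 20 | 2·0+2·5+5·2 = 20
X: 5·6+1·1+1·0 = 31 | 2·2+2·6+5·3 = 31
T: 5·6+1·0+1·5 = 35 | 2·4+2·1+5·5 = 35
J: 5·5+1·4+1·4 = 33 | 2·2+2·7+5·3 = 33
Y: 5·0+1·7+1·6 = 13 | 2·4+2·0+5·1 = 13
gcd(5,1,1,2,2,5) = 1

Coefficients: [5, 1, 1, 2, 2, 5]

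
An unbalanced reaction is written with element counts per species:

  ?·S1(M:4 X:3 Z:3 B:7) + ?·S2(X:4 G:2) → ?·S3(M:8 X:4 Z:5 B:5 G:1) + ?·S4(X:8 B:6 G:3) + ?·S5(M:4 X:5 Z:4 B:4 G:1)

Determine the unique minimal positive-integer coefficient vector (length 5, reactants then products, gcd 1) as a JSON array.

Coefficients: [3, 4, 1, 2, 1]

M: 3·4+4·0 = 12 | 1·8+2·0+1·4 = 12
X: 3·3+4·4 = 25 | 1·4+2·8+1·5 = 25
Z: 3·3+4·0 = 9 | 1·5+2·0+1·4 = 9
B: 3·7+4·0 = 21 | 1·5+2·6+1·4 = 21
G: 3·0+4·2 = 8 | 1·1+2·3+1·1 = 8
gcd(3,4,1,2,1) = 1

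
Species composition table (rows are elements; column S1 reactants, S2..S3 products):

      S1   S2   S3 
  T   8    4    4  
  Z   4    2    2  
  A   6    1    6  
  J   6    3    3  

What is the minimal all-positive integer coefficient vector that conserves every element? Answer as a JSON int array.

T: 5·8 = 40 | 6·4+4·4 = 40
Z: 5·4 = 20 | 6·2+4·2 = 20
A: 5·6 = 30 | 6·1+4·6 = 30
J: 5·6 = 30 | 6·3+4·3 = 30
gcd(5,6,4) = 1

Coefficients: [5, 6, 4]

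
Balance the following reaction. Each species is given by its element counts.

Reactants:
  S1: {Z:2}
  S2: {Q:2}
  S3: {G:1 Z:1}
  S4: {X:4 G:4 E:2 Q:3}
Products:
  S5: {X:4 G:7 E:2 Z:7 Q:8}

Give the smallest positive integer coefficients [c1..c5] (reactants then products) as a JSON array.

Coefficients: [4, 5, 6, 2, 2]

X: 4·0+5·0+6·0+2·4 = 8 | 2·4 = 8
G: 4·0+5·0+6·1+2·4 = 14 | 2·7 = 14
E: 4·0+5·0+6·0+2·2 = 4 | 2·2 = 4
Z: 4·2+5·0+6·1+2·0 = 14 | 2·7 = 14
Q: 4·0+5·2+6·0+2·3 = 16 | 2·8 = 16
gcd(4,5,6,2,2) = 1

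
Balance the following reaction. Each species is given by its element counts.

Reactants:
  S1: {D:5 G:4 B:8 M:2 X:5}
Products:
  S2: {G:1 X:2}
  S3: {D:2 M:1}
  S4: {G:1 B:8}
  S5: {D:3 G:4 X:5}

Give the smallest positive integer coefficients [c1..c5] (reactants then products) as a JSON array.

D: 3·5 = 15 | 5·0+6·2+3·0+1·3 = 15
G: 3·4 = 12 | 5·1+6·0+3·1+1·4 = 12
B: 3·8 = 24 | 5·0+6·0+3·8+1·0 = 24
M: 3·2 = 6 | 5·0+6·1+3·0+1·0 = 6
X: 3·5 = 15 | 5·2+6·0+3·0+1·5 = 15
gcd(3,5,6,3,1) = 1

Coefficients: [3, 5, 6, 3, 1]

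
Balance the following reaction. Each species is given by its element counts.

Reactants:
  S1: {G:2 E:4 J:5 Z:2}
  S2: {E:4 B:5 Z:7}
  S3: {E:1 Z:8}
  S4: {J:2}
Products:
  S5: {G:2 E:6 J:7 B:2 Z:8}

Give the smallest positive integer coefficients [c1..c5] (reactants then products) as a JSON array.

Coefficients: [5, 2, 2, 5, 5]

G: 5·2+2·0+2·0+5·0 = 10 | 5·2 = 10
E: 5·4+2·4+2·1+5·0 = 30 | 5·6 = 30
J: 5·5+2·0+2·0+5·2 = 35 | 5·7 = 35
B: 5·0+2·5+2·0+5·0 = 10 | 5·2 = 10
Z: 5·2+2·7+2·8+5·0 = 40 | 5·8 = 40
gcd(5,2,2,5,5) = 1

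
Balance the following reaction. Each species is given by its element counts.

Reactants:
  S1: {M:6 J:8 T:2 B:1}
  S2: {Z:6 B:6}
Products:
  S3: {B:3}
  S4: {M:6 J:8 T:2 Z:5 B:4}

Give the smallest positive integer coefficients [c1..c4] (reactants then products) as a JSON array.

Coefficients: [6, 5, 4, 6]

M: 6·6+5·0 = 36 | 4·0+6·6 = 36
J: 6·8+5·0 = 48 | 4·0+6·8 = 48
T: 6·2+5·0 = 12 | 4·0+6·2 = 12
Z: 6·0+5·6 = 30 | 4·0+6·5 = 30
B: 6·1+5·6 = 36 | 4·3+6·4 = 36
gcd(6,5,4,6) = 1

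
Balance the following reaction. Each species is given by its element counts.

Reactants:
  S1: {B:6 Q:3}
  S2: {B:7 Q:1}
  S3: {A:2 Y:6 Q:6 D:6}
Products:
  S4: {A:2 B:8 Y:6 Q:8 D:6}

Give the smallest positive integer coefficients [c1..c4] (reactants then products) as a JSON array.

A: 2·0+4·0+5·2 = 10 | 5·2 = 10
B: 2·6+4·7+5·0 = 40 | 5·8 = 40
Y: 2·0+4·0+5·6 = 30 | 5·6 = 30
Q: 2·3+4·1+5·6 = 40 | 5·8 = 40
D: 2·0+4·0+5·6 = 30 | 5·6 = 30
gcd(2,4,5,5) = 1

Coefficients: [2, 4, 5, 5]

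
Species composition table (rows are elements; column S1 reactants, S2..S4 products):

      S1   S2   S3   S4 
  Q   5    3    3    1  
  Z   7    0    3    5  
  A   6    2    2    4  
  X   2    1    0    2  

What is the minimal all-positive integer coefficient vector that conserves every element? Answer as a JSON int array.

Q: 5·5 = 25 | 2·3+5·3+4·1 = 25
Z: 5·7 = 35 | 2·0+5·3+4·5 = 35
A: 5·6 = 30 | 2·2+5·2+4·4 = 30
X: 5·2 = 10 | 2·1+5·0+4·2 = 10
gcd(5,2,5,4) = 1

Coefficients: [5, 2, 5, 4]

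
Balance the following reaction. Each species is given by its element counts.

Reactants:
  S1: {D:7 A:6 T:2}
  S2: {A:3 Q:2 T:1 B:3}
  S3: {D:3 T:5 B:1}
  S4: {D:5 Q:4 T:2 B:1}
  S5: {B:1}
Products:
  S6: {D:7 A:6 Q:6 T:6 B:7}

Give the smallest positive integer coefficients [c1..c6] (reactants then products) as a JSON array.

D: 1·7+6·0+2·3+3·5+5·0 = 28 | 4·7 = 28
A: 1·6+6·3+2·0+3·0+5·0 = 24 | 4·6 = 24
Q: 1·0+6·2+2·0+3·4+5·0 = 24 | 4·6 = 24
T: 1·2+6·1+2·5+3·2+5·0 = 24 | 4·6 = 24
B: 1·0+6·3+2·1+3·1+5·1 = 28 | 4·7 = 28
gcd(1,6,2,3,5,4) = 1

Coefficients: [1, 6, 2, 3, 5, 4]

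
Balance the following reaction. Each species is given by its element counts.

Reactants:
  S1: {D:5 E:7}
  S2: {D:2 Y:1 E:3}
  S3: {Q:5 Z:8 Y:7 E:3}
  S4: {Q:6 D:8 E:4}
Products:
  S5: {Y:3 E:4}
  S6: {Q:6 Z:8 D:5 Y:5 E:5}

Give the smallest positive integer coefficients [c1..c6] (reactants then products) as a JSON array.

Q: 2·0+6·0+6·5+1·6 = 36 | 6·0+6·6 = 36
Z: 2·0+6·0+6·8+1·0 = 48 | 6·0+6·8 = 48
D: 2·5+6·2+6·0+1·8 = 30 | 6·0+6·5 = 30
Y: 2·0+6·1+6·7+1·0 = 48 | 6·3+6·5 = 48
E: 2·7+6·3+6·3+1·4 = 54 | 6·4+6·5 = 54
gcd(2,6,6,1,6,6) = 1

Coefficients: [2, 6, 6, 1, 6, 6]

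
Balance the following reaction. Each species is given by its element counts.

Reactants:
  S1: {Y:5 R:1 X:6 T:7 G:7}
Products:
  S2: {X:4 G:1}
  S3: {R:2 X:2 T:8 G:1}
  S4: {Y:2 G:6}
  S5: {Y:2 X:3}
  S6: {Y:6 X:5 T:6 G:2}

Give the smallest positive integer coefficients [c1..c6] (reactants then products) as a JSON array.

Y: 6·5 = 30 | 3·0+3·0+5·2+1·2+3·6 = 30
R: 6·1 = 6 | 3·0+3·2+5·0+1·0+3·0 = 6
X: 6·6 = 36 | 3·4+3·2+5·0+1·3+3·5 = 36
T: 6·7 = 42 | 3·0+3·8+5·0+1·0+3·6 = 42
G: 6·7 = 42 | 3·1+3·1+5·6+1·0+3·2 = 42
gcd(6,3,3,5,1,3) = 1

Coefficients: [6, 3, 3, 5, 1, 3]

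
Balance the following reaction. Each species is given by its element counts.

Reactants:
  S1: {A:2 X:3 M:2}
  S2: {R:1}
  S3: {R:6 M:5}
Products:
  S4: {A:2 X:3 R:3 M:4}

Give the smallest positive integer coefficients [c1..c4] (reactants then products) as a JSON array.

Coefficients: [5, 3, 2, 5]

A: 5·2+3·0+2·0 = 10 | 5·2 = 10
X: 5·3+3·0+2·0 = 15 | 5·3 = 15
R: 5·0+3·1+2·6 = 15 | 5·3 = 15
M: 5·2+3·0+2·5 = 20 | 5·4 = 20
gcd(5,3,2,5) = 1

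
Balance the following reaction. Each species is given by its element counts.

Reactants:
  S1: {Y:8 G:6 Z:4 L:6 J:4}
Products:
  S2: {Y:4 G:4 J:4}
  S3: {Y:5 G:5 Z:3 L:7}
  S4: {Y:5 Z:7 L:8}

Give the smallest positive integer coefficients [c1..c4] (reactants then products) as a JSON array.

Y: 5·8 = 40 | 5·4+2·5+2·5 = 40
G: 5·6 = 30 | 5·4+2·5+2·0 = 30
Z: 5·4 = 20 | 5·0+2·3+2·7 = 20
L: 5·6 = 30 | 5·0+2·7+2·8 = 30
J: 5·4 = 20 | 5·4+2·0+2·0 = 20
gcd(5,5,2,2) = 1

Coefficients: [5, 5, 2, 2]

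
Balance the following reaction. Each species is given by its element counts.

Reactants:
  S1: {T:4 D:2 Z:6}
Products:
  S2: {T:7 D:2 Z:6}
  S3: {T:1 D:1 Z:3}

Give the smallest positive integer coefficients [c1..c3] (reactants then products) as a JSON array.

T: 5·4 = 20 | 2·7+6·1 = 20
D: 5·2 = 10 | 2·2+6·1 = 10
Z: 5·6 = 30 | 2·6+6·3 = 30
gcd(5,2,6) = 1

Coefficients: [5, 2, 6]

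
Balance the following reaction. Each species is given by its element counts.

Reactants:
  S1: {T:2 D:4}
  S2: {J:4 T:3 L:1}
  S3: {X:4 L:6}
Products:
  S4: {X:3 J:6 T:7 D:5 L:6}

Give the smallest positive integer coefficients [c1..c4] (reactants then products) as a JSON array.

Coefficients: [5, 6, 3, 4]

X: 5·0+6·0+3·4 = 12 | 4·3 = 12
J: 5·0+6·4+3·0 = 24 | 4·6 = 24
T: 5·2+6·3+3·0 = 28 | 4·7 = 28
D: 5·4+6·0+3·0 = 20 | 4·5 = 20
L: 5·0+6·1+3·6 = 24 | 4·6 = 24
gcd(5,6,3,4) = 1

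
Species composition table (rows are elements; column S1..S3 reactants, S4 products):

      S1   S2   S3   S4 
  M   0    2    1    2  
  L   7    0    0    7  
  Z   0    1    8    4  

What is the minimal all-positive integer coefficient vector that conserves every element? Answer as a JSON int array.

Coefficients: [5, 4, 2, 5]

M: 5·0+4·2+2·1 = 10 | 5·2 = 10
L: 5·7+4·0+2·0 = 35 | 5·7 = 35
Z: 5·0+4·1+2·8 = 20 | 5·4 = 20
gcd(5,4,2,5) = 1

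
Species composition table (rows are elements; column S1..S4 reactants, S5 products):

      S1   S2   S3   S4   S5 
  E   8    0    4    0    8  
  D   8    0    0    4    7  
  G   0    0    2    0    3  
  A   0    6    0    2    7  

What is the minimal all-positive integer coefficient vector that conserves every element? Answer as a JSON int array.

Coefficients: [1, 3, 6, 5, 4]

E: 1·8+3·0+6·4+5·0 = 32 | 4·8 = 32
D: 1·8+3·0+6·0+5·4 = 28 | 4·7 = 28
G: 1·0+3·0+6·2+5·0 = 12 | 4·3 = 12
A: 1·0+3·6+6·0+5·2 = 28 | 4·7 = 28
gcd(1,3,6,5,4) = 1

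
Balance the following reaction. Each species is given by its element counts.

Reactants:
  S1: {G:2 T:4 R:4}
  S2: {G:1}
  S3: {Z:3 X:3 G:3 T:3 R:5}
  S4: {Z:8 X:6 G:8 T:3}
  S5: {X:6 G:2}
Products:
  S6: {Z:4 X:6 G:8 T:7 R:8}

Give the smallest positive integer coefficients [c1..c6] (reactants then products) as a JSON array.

Coefficients: [5, 6, 4, 1, 2, 5]

Z: 5·0+6·0+4·3+1·8+2·0 = 20 | 5·4 = 20
X: 5·0+6·0+4·3+1·6+2·6 = 30 | 5·6 = 30
G: 5·2+6·1+4·3+1·8+2·2 = 40 | 5·8 = 40
T: 5·4+6·0+4·3+1·3+2·0 = 35 | 5·7 = 35
R: 5·4+6·0+4·5+1·0+2·0 = 40 | 5·8 = 40
gcd(5,6,4,1,2,5) = 1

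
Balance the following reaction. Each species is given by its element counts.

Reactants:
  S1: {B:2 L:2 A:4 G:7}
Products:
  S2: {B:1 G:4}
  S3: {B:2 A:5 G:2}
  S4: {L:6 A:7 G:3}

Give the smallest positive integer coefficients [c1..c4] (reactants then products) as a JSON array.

Coefficients: [3, 4, 1, 1]

B: 3·2 = 6 | 4·1+1·2+1·0 = 6
L: 3·2 = 6 | 4·0+1·0+1·6 = 6
A: 3·4 = 12 | 4·0+1·5+1·7 = 12
G: 3·7 = 21 | 4·4+1·2+1·3 = 21
gcd(3,4,1,1) = 1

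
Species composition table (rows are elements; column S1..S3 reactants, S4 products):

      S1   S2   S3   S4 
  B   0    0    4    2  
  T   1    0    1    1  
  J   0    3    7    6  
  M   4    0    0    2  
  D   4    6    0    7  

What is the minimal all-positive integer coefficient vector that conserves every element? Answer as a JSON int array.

Coefficients: [3, 5, 3, 6]

B: 3·0+5·0+3·4 = 12 | 6·2 = 12
T: 3·1+5·0+3·1 = 6 | 6·1 = 6
J: 3·0+5·3+3·7 = 36 | 6·6 = 36
M: 3·4+5·0+3·0 = 12 | 6·2 = 12
D: 3·4+5·6+3·0 = 42 | 6·7 = 42
gcd(3,5,3,6) = 1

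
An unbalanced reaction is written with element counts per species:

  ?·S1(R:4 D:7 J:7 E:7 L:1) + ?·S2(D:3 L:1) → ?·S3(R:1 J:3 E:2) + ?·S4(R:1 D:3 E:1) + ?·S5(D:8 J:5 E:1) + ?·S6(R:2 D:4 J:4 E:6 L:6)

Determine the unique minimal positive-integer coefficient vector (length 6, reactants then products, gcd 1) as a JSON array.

Coefficients: [3, 3, 4, 6, 1, 1]

R: 3·4+3·0 = 12 | 4·1+6·1+1·0+1·2 = 12
D: 3·7+3·3 = 30 | 4·0+6·3+1·8+1·4 = 30
J: 3·7+3·0 = 21 | 4·3+6·0+1·5+1·4 = 21
E: 3·7+3·0 = 21 | 4·2+6·1+1·1+1·6 = 21
L: 3·1+3·1 = 6 | 4·0+6·0+1·0+1·6 = 6
gcd(3,3,4,6,1,1) = 1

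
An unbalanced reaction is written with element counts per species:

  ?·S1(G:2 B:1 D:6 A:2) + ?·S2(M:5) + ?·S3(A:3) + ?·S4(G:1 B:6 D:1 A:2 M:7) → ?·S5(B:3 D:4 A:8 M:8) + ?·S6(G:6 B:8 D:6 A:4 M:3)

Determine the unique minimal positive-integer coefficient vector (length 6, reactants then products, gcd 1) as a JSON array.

Coefficients: [2, 1, 4, 2, 2, 1]

G: 2·2+1·0+4·0+2·1 = 6 | 2·0+1·6 = 6
B: 2·1+1·0+4·0+2·6 = 14 | 2·3+1·8 = 14
D: 2·6+1·0+4·0+2·1 = 14 | 2·4+1·6 = 14
A: 2·2+1·0+4·3+2·2 = 20 | 2·8+1·4 = 20
M: 2·0+1·5+4·0+2·7 = 19 | 2·8+1·3 = 19
gcd(2,1,4,2,2,1) = 1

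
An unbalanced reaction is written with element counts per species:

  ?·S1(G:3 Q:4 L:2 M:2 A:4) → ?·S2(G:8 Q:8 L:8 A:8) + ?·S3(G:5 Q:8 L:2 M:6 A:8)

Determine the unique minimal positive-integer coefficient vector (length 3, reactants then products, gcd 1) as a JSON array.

Coefficients: [6, 1, 2]

G: 6·3 = 18 | 1·8+2·5 = 18
Q: 6·4 = 24 | 1·8+2·8 = 24
L: 6·2 = 12 | 1·8+2·2 = 12
M: 6·2 = 12 | 1·0+2·6 = 12
A: 6·4 = 24 | 1·8+2·8 = 24
gcd(6,1,2) = 1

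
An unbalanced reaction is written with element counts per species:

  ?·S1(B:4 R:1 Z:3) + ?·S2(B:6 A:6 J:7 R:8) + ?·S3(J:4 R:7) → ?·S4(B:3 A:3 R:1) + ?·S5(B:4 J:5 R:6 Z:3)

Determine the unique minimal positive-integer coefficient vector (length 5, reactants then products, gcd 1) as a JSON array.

B: 5·4+3·6+1·0 = 38 | 6·3+5·4 = 38
A: 5·0+3·6+1·0 = 18 | 6·3+5·0 = 18
J: 5·0+3·7+1·4 = 25 | 6·0+5·5 = 25
R: 5·1+3·8+1·7 = 36 | 6·1+5·6 = 36
Z: 5·3+3·0+1·0 = 15 | 6·0+5·3 = 15
gcd(5,3,1,6,5) = 1

Coefficients: [5, 3, 1, 6, 5]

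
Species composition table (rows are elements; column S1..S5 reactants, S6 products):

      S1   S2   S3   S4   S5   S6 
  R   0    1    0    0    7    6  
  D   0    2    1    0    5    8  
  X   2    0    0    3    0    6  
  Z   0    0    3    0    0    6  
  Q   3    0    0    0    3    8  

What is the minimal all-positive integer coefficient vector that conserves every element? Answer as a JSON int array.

R: 6·0+4·1+6·0+2·0+2·7 = 18 | 3·6 = 18
D: 6·0+4·2+6·1+2·0+2·5 = 24 | 3·8 = 24
X: 6·2+4·0+6·0+2·3+2·0 = 18 | 3·6 = 18
Z: 6·0+4·0+6·3+2·0+2·0 = 18 | 3·6 = 18
Q: 6·3+4·0+6·0+2·0+2·3 = 24 | 3·8 = 24
gcd(6,4,6,2,2,3) = 1

Coefficients: [6, 4, 6, 2, 2, 3]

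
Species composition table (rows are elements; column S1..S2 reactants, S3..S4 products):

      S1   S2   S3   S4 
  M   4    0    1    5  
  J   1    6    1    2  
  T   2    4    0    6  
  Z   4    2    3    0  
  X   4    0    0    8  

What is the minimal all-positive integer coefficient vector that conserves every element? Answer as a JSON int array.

Coefficients: [4, 1, 6, 2]

M: 4·4+1·0 = 16 | 6·1+2·5 = 16
J: 4·1+1·6 = 10 | 6·1+2·2 = 10
T: 4·2+1·4 = 12 | 6·0+2·6 = 12
Z: 4·4+1·2 = 18 | 6·3+2·0 = 18
X: 4·4+1·0 = 16 | 6·0+2·8 = 16
gcd(4,1,6,2) = 1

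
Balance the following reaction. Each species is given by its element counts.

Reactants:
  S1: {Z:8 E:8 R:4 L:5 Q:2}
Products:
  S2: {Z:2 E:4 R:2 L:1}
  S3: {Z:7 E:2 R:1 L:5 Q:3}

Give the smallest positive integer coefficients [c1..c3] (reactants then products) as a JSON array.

Coefficients: [3, 5, 2]

Z: 3·8 = 24 | 5·2+2·7 = 24
E: 3·8 = 24 | 5·4+2·2 = 24
R: 3·4 = 12 | 5·2+2·1 = 12
L: 3·5 = 15 | 5·1+2·5 = 15
Q: 3·2 = 6 | 5·0+2·3 = 6
gcd(3,5,2) = 1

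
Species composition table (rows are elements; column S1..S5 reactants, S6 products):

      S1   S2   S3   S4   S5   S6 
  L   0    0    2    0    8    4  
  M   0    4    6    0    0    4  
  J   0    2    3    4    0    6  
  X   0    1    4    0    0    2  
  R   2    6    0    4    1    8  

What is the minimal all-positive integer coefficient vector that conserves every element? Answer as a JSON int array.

Coefficients: [3, 2, 2, 5, 2, 5]

L: 3·0+2·0+2·2+5·0+2·8 = 20 | 5·4 = 20
M: 3·0+2·4+2·6+5·0+2·0 = 20 | 5·4 = 20
J: 3·0+2·2+2·3+5·4+2·0 = 30 | 5·6 = 30
X: 3·0+2·1+2·4+5·0+2·0 = 10 | 5·2 = 10
R: 3·2+2·6+2·0+5·4+2·1 = 40 | 5·8 = 40
gcd(3,2,2,5,2,5) = 1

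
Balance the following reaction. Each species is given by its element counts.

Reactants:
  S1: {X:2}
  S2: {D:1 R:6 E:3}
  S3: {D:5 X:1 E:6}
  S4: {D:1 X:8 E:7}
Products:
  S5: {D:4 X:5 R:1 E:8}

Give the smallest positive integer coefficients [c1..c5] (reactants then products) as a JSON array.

Coefficients: [1, 1, 4, 3, 6]

D: 1·0+1·1+4·5+3·1 = 24 | 6·4 = 24
X: 1·2+1·0+4·1+3·8 = 30 | 6·5 = 30
R: 1·0+1·6+4·0+3·0 = 6 | 6·1 = 6
E: 1·0+1·3+4·6+3·7 = 48 | 6·8 = 48
gcd(1,1,4,3,6) = 1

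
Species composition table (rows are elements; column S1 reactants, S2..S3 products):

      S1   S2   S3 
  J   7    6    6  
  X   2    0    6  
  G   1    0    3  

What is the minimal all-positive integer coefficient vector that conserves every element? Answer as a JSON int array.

Coefficients: [6, 5, 2]

J: 6·7 = 42 | 5·6+2·6 = 42
X: 6·2 = 12 | 5·0+2·6 = 12
G: 6·1 = 6 | 5·0+2·3 = 6
gcd(6,5,2) = 1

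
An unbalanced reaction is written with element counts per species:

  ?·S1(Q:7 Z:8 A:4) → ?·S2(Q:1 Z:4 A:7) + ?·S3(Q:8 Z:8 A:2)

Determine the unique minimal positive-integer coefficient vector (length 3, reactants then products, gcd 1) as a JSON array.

Q: 6·7 = 42 | 2·1+5·8 = 42
Z: 6·8 = 48 | 2·4+5·8 = 48
A: 6·4 = 24 | 2·7+5·2 = 24
gcd(6,2,5) = 1

Coefficients: [6, 2, 5]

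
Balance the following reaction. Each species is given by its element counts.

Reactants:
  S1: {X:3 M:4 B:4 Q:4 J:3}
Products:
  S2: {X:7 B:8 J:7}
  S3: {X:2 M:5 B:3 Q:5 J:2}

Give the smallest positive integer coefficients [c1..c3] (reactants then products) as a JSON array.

Coefficients: [5, 1, 4]

X: 5·3 = 15 | 1·7+4·2 = 15
M: 5·4 = 20 | 1·0+4·5 = 20
B: 5·4 = 20 | 1·8+4·3 = 20
Q: 5·4 = 20 | 1·0+4·5 = 20
J: 5·3 = 15 | 1·7+4·2 = 15
gcd(5,1,4) = 1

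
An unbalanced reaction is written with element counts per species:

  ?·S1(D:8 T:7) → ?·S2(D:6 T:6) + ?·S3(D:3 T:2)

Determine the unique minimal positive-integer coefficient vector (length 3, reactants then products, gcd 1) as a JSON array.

D: 6·8 = 48 | 5·6+6·3 = 48
T: 6·7 = 42 | 5·6+6·2 = 42
gcd(6,5,6) = 1

Coefficients: [6, 5, 6]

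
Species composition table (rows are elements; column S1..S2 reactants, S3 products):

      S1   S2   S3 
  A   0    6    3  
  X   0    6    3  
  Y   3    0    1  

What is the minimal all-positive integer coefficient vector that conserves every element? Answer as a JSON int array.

Coefficients: [2, 3, 6]

A: 2·0+3·6 = 18 | 6·3 = 18
X: 2·0+3·6 = 18 | 6·3 = 18
Y: 2·3+3·0 = 6 | 6·1 = 6
gcd(2,3,6) = 1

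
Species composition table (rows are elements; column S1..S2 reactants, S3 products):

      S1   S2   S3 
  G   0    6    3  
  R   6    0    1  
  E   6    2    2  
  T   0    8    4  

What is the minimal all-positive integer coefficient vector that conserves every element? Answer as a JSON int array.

Coefficients: [1, 3, 6]

G: 1·0+3·6 = 18 | 6·3 = 18
R: 1·6+3·0 = 6 | 6·1 = 6
E: 1·6+3·2 = 12 | 6·2 = 12
T: 1·0+3·8 = 24 | 6·4 = 24
gcd(1,3,6) = 1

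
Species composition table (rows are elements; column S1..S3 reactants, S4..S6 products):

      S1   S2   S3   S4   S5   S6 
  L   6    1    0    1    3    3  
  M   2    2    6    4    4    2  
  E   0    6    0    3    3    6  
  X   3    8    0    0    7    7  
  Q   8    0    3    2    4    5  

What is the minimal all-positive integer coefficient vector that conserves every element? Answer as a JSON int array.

Coefficients: [3, 5, 3, 2, 6, 1]

L: 3·6+5·1+3·0 = 23 | 2·1+6·3+1·3 = 23
M: 3·2+5·2+3·6 = 34 | 2·4+6·4+1·2 = 34
E: 3·0+5·6+3·0 = 30 | 2·3+6·3+1·6 = 30
X: 3·3+5·8+3·0 = 49 | 2·0+6·7+1·7 = 49
Q: 3·8+5·0+3·3 = 33 | 2·2+6·4+1·5 = 33
gcd(3,5,3,2,6,1) = 1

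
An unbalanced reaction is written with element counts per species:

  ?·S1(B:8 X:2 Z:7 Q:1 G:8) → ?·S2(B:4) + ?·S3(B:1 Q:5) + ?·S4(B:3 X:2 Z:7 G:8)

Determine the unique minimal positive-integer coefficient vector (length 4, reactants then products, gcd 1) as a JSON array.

B: 5·8 = 40 | 6·4+1·1+5·3 = 40
X: 5·2 = 10 | 6·0+1·0+5·2 = 10
Z: 5·7 = 35 | 6·0+1·0+5·7 = 35
Q: 5·1 = 5 | 6·0+1·5+5·0 = 5
G: 5·8 = 40 | 6·0+1·0+5·8 = 40
gcd(5,6,1,5) = 1

Coefficients: [5, 6, 1, 5]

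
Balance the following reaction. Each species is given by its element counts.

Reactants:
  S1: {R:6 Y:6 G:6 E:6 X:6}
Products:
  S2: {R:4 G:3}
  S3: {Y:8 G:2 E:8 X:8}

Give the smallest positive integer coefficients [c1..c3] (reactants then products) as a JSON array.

R: 4·6 = 24 | 6·4+3·0 = 24
Y: 4·6 = 24 | 6·0+3·8 = 24
G: 4·6 = 24 | 6·3+3·2 = 24
E: 4·6 = 24 | 6·0+3·8 = 24
X: 4·6 = 24 | 6·0+3·8 = 24
gcd(4,6,3) = 1

Coefficients: [4, 6, 3]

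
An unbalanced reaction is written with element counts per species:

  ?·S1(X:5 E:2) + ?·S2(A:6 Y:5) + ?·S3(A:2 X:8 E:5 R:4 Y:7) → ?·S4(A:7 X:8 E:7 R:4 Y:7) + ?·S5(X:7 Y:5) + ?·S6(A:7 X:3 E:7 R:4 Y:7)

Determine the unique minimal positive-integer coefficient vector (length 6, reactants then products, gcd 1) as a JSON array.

Coefficients: [6, 5, 6, 5, 5, 1]

A: 6·0+5·6+6·2 = 42 | 5·7+5·0+1·7 = 42
X: 6·5+5·0+6·8 = 78 | 5·8+5·7+1·3 = 78
E: 6·2+5·0+6·5 = 42 | 5·7+5·0+1·7 = 42
R: 6·0+5·0+6·4 = 24 | 5·4+5·0+1·4 = 24
Y: 6·0+5·5+6·7 = 67 | 5·7+5·5+1·7 = 67
gcd(6,5,6,5,5,1) = 1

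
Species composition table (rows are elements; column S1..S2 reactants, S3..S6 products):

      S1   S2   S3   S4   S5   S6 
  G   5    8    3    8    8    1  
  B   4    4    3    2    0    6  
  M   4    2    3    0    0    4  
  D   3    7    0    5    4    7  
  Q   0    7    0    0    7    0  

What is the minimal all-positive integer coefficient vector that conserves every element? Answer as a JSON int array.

Coefficients: [6, 5, 6, 1, 5, 4]

G: 6·5+5·8 = 70 | 6·3+1·8+5·8+4·1 = 70
B: 6·4+5·4 = 44 | 6·3+1·2+5·0+4·6 = 44
M: 6·4+5·2 = 34 | 6·3+1·0+5·0+4·4 = 34
D: 6·3+5·7 = 53 | 6·0+1·5+5·4+4·7 = 53
Q: 6·0+5·7 = 35 | 6·0+1·0+5·7+4·0 = 35
gcd(6,5,6,1,5,4) = 1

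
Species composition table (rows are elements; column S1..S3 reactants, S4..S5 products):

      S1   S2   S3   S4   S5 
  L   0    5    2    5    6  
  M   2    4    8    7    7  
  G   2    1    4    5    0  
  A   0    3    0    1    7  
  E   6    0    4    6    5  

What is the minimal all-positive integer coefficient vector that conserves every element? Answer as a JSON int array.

L: 5·0+6·5+1·2 = 32 | 4·5+2·6 = 32
M: 5·2+6·4+1·8 = 42 | 4·7+2·7 = 42
G: 5·2+6·1+1·4 = 20 | 4·5+2·0 = 20
A: 5·0+6·3+1·0 = 18 | 4·1+2·7 = 18
E: 5·6+6·0+1·4 = 34 | 4·6+2·5 = 34
gcd(5,6,1,4,2) = 1

Coefficients: [5, 6, 1, 4, 2]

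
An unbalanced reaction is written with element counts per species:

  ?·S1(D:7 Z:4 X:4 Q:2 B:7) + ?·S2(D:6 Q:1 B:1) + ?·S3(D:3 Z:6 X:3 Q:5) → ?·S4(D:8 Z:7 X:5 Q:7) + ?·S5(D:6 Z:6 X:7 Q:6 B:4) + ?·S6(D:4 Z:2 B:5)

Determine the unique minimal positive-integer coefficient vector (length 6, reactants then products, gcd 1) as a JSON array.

D: 3·7+3·6+5·3 = 54 | 4·8+1·6+4·4 = 54
Z: 3·4+3·0+5·6 = 42 | 4·7+1·6+4·2 = 42
X: 3·4+3·0+5·3 = 27 | 4·5+1·7+4·0 = 27
Q: 3·2+3·1+5·5 = 34 | 4·7+1·6+4·0 = 34
B: 3·7+3·1+5·0 = 24 | 4·0+1·4+4·5 = 24
gcd(3,3,5,4,1,4) = 1

Coefficients: [3, 3, 5, 4, 1, 4]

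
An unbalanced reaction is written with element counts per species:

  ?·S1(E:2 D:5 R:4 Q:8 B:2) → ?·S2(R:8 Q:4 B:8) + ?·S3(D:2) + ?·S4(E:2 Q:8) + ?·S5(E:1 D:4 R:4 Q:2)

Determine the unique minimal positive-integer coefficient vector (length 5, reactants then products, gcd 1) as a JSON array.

Coefficients: [4, 1, 6, 3, 2]

E: 4·2 = 8 | 1·0+6·0+3·2+2·1 = 8
D: 4·5 = 20 | 1·0+6·2+3·0+2·4 = 20
R: 4·4 = 16 | 1·8+6·0+3·0+2·4 = 16
Q: 4·8 = 32 | 1·4+6·0+3·8+2·2 = 32
B: 4·2 = 8 | 1·8+6·0+3·0+2·0 = 8
gcd(4,1,6,3,2) = 1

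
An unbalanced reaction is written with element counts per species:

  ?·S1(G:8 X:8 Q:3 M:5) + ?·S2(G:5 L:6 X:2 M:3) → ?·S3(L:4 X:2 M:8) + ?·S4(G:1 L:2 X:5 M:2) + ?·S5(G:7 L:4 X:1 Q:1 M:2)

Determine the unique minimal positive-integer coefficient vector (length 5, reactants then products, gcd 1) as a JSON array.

Coefficients: [2, 6, 1, 4, 6]

G: 2·8+6·5 = 46 | 1·0+4·1+6·7 = 46
L: 2·0+6·6 = 36 | 1·4+4·2+6·4 = 36
X: 2·8+6·2 = 28 | 1·2+4·5+6·1 = 28
Q: 2·3+6·0 = 6 | 1·0+4·0+6·1 = 6
M: 2·5+6·3 = 28 | 1·8+4·2+6·2 = 28
gcd(2,6,1,4,6) = 1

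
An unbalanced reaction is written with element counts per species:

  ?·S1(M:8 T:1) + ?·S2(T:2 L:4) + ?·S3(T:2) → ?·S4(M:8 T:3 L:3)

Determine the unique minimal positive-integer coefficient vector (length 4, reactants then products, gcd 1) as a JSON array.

Coefficients: [4, 3, 1, 4]

M: 4·8+3·0+1·0 = 32 | 4·8 = 32
T: 4·1+3·2+1·2 = 12 | 4·3 = 12
L: 4·0+3·4+1·0 = 12 | 4·3 = 12
gcd(4,3,1,4) = 1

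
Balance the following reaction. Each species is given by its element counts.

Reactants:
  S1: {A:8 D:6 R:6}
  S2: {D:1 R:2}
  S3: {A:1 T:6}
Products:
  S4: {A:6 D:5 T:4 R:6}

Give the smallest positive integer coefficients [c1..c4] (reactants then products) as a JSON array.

A: 2·8+3·0+2·1 = 18 | 3·6 = 18
D: 2·6+3·1+2·0 = 15 | 3·5 = 15
T: 2·0+3·0+2·6 = 12 | 3·4 = 12
R: 2·6+3·2+2·0 = 18 | 3·6 = 18
gcd(2,3,2,3) = 1

Coefficients: [2, 3, 2, 3]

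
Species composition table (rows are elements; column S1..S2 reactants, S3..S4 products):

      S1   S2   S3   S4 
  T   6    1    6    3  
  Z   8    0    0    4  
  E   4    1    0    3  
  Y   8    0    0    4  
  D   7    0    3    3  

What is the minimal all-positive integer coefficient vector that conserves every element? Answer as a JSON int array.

Coefficients: [3, 6, 1, 6]

T: 3·6+6·1 = 24 | 1·6+6·3 = 24
Z: 3·8+6·0 = 24 | 1·0+6·4 = 24
E: 3·4+6·1 = 18 | 1·0+6·3 = 18
Y: 3·8+6·0 = 24 | 1·0+6·4 = 24
D: 3·7+6·0 = 21 | 1·3+6·3 = 21
gcd(3,6,1,6) = 1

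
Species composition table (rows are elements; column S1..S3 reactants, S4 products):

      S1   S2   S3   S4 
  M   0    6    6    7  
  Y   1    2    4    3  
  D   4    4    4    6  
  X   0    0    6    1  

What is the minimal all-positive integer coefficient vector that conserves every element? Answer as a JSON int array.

Coefficients: [2, 6, 1, 6]

M: 2·0+6·6+1·6 = 42 | 6·7 = 42
Y: 2·1+6·2+1·4 = 18 | 6·3 = 18
D: 2·4+6·4+1·4 = 36 | 6·6 = 36
X: 2·0+6·0+1·6 = 6 | 6·1 = 6
gcd(2,6,1,6) = 1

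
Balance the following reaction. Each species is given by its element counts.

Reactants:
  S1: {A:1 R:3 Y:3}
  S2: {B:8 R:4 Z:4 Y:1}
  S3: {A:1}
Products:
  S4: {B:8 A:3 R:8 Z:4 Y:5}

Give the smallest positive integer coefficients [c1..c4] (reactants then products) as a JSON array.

B: 4·0+3·8+5·0 = 24 | 3·8 = 24
A: 4·1+3·0+5·1 = 9 | 3·3 = 9
R: 4·3+3·4+5·0 = 24 | 3·8 = 24
Z: 4·0+3·4+5·0 = 12 | 3·4 = 12
Y: 4·3+3·1+5·0 = 15 | 3·5 = 15
gcd(4,3,5,3) = 1

Coefficients: [4, 3, 5, 3]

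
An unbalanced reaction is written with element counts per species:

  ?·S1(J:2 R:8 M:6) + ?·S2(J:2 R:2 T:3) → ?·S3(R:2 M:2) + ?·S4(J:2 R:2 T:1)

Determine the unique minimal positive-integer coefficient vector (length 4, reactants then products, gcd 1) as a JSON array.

Coefficients: [2, 1, 6, 3]

J: 2·2+1·2 = 6 | 6·0+3·2 = 6
R: 2·8+1·2 = 18 | 6·2+3·2 = 18
T: 2·0+1·3 = 3 | 6·0+3·1 = 3
M: 2·6+1·0 = 12 | 6·2+3·0 = 12
gcd(2,1,6,3) = 1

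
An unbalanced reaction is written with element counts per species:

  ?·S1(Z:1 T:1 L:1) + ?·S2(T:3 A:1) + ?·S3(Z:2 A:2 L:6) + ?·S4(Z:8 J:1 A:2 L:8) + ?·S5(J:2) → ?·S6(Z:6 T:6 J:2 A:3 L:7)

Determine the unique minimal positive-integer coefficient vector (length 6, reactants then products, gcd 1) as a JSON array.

Coefficients: [6, 6, 1, 2, 3, 4]

Z: 6·1+6·0+1·2+2·8+3·0 = 24 | 4·6 = 24
T: 6·1+6·3+1·0+2·0+3·0 = 24 | 4·6 = 24
J: 6·0+6·0+1·0+2·1+3·2 = 8 | 4·2 = 8
A: 6·0+6·1+1·2+2·2+3·0 = 12 | 4·3 = 12
L: 6·1+6·0+1·6+2·8+3·0 = 28 | 4·7 = 28
gcd(6,6,1,2,3,4) = 1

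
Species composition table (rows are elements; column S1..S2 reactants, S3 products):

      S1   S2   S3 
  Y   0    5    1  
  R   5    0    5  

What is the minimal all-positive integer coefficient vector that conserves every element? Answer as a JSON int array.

Coefficients: [5, 1, 5]

Y: 5·0+1·5 = 5 | 5·1 = 5
R: 5·5+1·0 = 25 | 5·5 = 25
gcd(5,1,5) = 1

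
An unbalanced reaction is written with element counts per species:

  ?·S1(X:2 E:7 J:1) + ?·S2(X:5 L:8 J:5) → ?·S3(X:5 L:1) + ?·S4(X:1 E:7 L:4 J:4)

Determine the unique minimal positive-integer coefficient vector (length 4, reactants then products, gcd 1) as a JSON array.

Coefficients: [5, 3, 4, 5]

X: 5·2+3·5 = 25 | 4·5+5·1 = 25
E: 5·7+3·0 = 35 | 4·0+5·7 = 35
L: 5·0+3·8 = 24 | 4·1+5·4 = 24
J: 5·1+3·5 = 20 | 4·0+5·4 = 20
gcd(5,3,4,5) = 1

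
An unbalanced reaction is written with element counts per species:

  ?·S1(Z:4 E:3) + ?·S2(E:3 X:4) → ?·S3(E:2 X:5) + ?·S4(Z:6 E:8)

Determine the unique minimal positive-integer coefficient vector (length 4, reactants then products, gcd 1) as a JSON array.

Coefficients: [3, 5, 4, 2]

Z: 3·4+5·0 = 12 | 4·0+2·6 = 12
E: 3·3+5·3 = 24 | 4·2+2·8 = 24
X: 3·0+5·4 = 20 | 4·5+2·0 = 20
gcd(3,5,4,2) = 1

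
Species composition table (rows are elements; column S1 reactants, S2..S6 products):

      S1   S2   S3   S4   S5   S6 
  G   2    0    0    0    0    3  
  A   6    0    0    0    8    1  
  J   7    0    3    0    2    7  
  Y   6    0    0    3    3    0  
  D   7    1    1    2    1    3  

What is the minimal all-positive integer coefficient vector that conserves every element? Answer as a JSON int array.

G: 3·2 = 6 | 4·0+1·0+4·0+2·0+2·3 = 6
A: 3·6 = 18 | 4·0+1·0+4·0+2·8+2·1 = 18
J: 3·7 = 21 | 4·0+1·3+4·0+2·2+2·7 = 21
Y: 3·6 = 18 | 4·0+1·0+4·3+2·3+2·0 = 18
D: 3·7 = 21 | 4·1+1·1+4·2+2·1+2·3 = 21
gcd(3,4,1,4,2,2) = 1

Coefficients: [3, 4, 1, 4, 2, 2]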